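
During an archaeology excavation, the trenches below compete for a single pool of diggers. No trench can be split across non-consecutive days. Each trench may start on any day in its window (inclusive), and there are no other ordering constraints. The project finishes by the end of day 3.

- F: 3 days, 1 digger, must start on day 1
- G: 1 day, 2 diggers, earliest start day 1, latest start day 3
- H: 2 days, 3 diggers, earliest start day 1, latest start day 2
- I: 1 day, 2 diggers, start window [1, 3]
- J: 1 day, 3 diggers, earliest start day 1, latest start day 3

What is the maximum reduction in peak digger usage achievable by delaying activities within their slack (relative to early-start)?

5

Early-start peak: d1:11  d2:4  d3:1 ⇒ 11.
Leveled (F@1, G@1, H@1, I@2, J@3): d1:6  d2:6  d3:4 ⇒ 6.
Reduction 11 − 6 = 5.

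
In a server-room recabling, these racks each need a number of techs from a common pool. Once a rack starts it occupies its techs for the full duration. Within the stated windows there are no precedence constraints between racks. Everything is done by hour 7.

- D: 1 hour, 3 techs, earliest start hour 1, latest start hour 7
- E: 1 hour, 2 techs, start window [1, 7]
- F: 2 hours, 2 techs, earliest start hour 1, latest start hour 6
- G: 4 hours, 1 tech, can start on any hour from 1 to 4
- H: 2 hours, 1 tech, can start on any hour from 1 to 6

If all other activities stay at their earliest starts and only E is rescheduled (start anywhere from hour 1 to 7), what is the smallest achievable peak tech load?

7

E@1: h1:9  h2:4  h3:1  h4:1  h5:0  h6:0  h7:0 → peak 9
E@2: h1:7  h2:6  h3:1  h4:1  h5:0  h6:0  h7:0 → peak 7
E@3: h1:7  h2:4  h3:3  h4:1  h5:0  h6:0  h7:0 → peak 7
E@4: h1:7  h2:4  h3:1  h4:3  h5:0  h6:0  h7:0 → peak 7
E@5: h1:7  h2:4  h3:1  h4:1  h5:2  h6:0  h7:0 → peak 7
E@6: h1:7  h2:4  h3:1  h4:1  h5:0  h6:2  h7:0 → peak 7
E@7: h1:7  h2:4  h3:1  h4:1  h5:0  h6:0  h7:2 → peak 7
Best is E@2, peak 7.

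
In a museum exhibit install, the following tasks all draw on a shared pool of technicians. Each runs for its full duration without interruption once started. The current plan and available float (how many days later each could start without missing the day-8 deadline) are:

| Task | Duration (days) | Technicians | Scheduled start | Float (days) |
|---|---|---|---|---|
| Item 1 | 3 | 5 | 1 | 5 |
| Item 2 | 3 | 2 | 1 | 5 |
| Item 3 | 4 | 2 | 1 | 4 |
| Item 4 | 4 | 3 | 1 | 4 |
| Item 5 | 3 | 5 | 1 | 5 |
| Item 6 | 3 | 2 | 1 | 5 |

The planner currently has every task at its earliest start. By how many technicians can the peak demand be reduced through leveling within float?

Early-start peak: d1:19  d2:19  d3:19  d4:5  d5:0  d6:0  d7:0  d8:0 ⇒ 19.
Leveled (Item 1@1, Item 2@1, Item 3@1, Item 4@4, Item 5@4, Item 6@5): d1:9  d2:9  d3:9  d4:10  d5:10  d6:10  d7:5  d8:0 ⇒ 10.
Reduction 19 − 10 = 9.

9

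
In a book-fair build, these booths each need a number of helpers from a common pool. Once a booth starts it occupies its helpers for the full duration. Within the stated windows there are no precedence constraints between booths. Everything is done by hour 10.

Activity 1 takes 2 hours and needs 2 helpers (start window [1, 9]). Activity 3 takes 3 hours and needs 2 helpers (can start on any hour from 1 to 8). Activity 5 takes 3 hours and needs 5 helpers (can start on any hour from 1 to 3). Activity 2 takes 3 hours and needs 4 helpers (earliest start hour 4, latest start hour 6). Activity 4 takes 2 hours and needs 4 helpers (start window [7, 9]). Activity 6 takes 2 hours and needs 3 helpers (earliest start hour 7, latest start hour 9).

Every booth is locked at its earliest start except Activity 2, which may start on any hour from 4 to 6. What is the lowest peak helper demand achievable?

Activity 2@4: h1:9  h2:9  h3:7  h4:4  h5:4  h6:4  h7:7  h8:7  h9:0  h10:0 → peak 9
Activity 2@5: h1:9  h2:9  h3:7  h4:0  h5:4  h6:4  h7:11  h8:7  h9:0  h10:0 → peak 11
Activity 2@6: h1:9  h2:9  h3:7  h4:0  h5:0  h6:4  h7:11  h8:11  h9:0  h10:0 → peak 11
Best is Activity 2@4, peak 9.

9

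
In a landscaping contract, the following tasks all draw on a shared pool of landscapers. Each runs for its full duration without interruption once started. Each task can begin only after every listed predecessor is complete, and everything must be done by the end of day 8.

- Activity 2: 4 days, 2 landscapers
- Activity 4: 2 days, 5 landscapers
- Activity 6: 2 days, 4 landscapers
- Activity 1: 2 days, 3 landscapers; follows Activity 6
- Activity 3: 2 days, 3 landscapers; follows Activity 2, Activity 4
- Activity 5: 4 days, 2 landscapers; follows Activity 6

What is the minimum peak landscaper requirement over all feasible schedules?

7

Early-start (Activity 2@1, Activity 4@1, Activity 6@1, Activity 1@3, Activity 3@5, Activity 5@3) gives peak 11: d1:11  d2:11  d3:7  d4:7  d5:5  d6:5  d7:0  d8:0.
Shift Activity 6→3, Activity 1→5, Activity 3→7, Activity 5→5.
Schedule Activity 2@1, Activity 4@1, Activity 6@3, Activity 1@5, Activity 3@7, Activity 5@5: d1:7  d2:7  d3:6  d4:6  d5:5  d6:5  d7:5  d8:5 — peak 7.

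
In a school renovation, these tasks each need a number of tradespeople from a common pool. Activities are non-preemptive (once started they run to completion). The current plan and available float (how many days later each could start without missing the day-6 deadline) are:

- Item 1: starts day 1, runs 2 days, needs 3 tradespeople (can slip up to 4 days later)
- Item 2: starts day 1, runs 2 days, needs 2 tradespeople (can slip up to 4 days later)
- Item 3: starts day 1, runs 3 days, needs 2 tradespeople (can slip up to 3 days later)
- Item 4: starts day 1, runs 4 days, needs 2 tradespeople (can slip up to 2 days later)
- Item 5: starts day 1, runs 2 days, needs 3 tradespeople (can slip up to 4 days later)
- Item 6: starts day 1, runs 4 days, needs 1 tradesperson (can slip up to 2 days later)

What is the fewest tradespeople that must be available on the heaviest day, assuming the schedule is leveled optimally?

Early-start (Item 1@1, Item 2@1, Item 3@1, Item 4@1, Item 5@1, Item 6@1) gives peak 13: d1:13  d2:13  d3:5  d4:3  d5:0  d6:0.
Shift Item 4→3, Item 5→4, Item 6→3.
Schedule Item 1@1, Item 2@1, Item 3@1, Item 4@3, Item 5@4, Item 6@3: d1:7  d2:7  d3:5  d4:6  d5:6  d6:3 — peak 7.

7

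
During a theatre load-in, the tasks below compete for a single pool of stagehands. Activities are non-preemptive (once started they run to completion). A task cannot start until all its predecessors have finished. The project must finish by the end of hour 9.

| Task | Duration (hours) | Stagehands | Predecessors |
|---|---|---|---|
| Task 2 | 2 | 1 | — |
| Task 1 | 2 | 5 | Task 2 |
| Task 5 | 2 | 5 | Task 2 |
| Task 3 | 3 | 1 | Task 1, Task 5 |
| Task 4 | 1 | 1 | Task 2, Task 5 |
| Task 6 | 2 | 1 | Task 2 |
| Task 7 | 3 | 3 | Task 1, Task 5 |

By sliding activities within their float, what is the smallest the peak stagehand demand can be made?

5

Early-start (Task 2@1, Task 1@3, Task 5@3, Task 3@5, Task 4@5, Task 6@3, Task 7@5) gives peak 11: h1:1  h2:1  h3:11  h4:11  h5:5  h6:4  h7:4  h8:0  h9:0.
Shift Task 5→5, Task 3→7, Task 4→7, Task 6→8, Task 7→7.
Schedule Task 2@1, Task 1@3, Task 5@5, Task 3@7, Task 4@7, Task 6@8, Task 7@7: h1:1  h2:1  h3:5  h4:5  h5:5  h6:5  h7:5  h8:5  h9:5 — peak 5.
Total stagehand-hours = 37 over 9 hours ⇒ peak ≥ ⌈37/9⌉ = 5, so 5 is optimal.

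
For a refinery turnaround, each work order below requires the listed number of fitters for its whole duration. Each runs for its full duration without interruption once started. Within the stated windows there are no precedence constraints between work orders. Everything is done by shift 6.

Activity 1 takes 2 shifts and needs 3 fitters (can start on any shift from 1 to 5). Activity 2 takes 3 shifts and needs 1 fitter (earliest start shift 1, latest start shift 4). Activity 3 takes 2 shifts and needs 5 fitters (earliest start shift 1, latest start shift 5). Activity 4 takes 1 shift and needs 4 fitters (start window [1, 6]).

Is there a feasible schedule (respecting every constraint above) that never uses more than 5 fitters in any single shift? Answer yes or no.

yes

Schedule Activity 1@1, Activity 2@1, Activity 3@4, Activity 4@3: s1:4  s2:4  s3:5  s4:5  s5:5  s6:0 — peak 5 ≤ 5.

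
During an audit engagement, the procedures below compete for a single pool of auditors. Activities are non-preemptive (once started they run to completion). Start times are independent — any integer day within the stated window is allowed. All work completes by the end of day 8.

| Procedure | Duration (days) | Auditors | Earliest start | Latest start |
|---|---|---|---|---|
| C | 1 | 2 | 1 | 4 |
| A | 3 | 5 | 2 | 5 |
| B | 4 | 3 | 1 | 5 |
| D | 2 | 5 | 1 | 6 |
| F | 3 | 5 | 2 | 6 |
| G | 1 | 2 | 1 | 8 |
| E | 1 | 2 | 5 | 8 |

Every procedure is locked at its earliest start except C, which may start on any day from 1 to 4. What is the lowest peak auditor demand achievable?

18

C@1: d1:12  d2:18  d3:13  d4:13  d5:2  d6:0  d7:0  d8:0 → peak 18
C@2: d1:10  d2:20  d3:13  d4:13  d5:2  d6:0  d7:0  d8:0 → peak 20
C@3: d1:10  d2:18  d3:15  d4:13  d5:2  d6:0  d7:0  d8:0 → peak 18
C@4: d1:10  d2:18  d3:13  d4:15  d5:2  d6:0  d7:0  d8:0 → peak 18
Best is C@1, peak 18.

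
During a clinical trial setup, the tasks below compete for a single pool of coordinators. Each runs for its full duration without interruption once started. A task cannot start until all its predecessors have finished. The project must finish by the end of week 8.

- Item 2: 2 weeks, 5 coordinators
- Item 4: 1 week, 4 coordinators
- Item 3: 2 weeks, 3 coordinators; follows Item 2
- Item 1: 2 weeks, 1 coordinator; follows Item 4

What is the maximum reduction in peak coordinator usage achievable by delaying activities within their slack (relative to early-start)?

4

Early-start peak: w1:9  w2:6  w3:4  w4:3  w5:0  w6:0  w7:0  w8:0 ⇒ 9.
Leveled (Item 2@1, Item 4@3, Item 3@4, Item 1@4): w1:5  w2:5  w3:4  w4:4  w5:4  w6:0  w7:0  w8:0 ⇒ 5.
Reduction 9 − 5 = 4.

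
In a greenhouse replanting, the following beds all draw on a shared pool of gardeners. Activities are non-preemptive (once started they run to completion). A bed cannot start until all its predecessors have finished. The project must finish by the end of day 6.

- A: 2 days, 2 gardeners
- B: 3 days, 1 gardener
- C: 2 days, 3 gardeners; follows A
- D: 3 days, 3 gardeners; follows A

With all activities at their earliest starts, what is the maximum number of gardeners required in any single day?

Early-start schedule: A@1, B@1, C@3, D@3.
Load per day: day 1: 3, day 2: 3, day 3: 7, day 4: 6, day 5: 3, day 6: 0.
Peak is 7.

7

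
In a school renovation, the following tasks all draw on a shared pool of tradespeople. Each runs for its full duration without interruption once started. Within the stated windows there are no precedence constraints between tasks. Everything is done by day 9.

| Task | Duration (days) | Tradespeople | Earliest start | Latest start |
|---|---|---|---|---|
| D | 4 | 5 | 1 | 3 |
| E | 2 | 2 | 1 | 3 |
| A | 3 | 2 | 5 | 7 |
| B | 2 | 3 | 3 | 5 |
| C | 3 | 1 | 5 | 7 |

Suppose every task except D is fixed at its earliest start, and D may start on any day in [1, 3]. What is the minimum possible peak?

8

D@1: d1:7  d2:7  d3:8  d4:8  d5:3  d6:3  d7:3  d8:0  d9:0 → peak 8
D@2: d1:2  d2:7  d3:8  d4:8  d5:8  d6:3  d7:3  d8:0  d9:0 → peak 8
D@3: d1:2  d2:2  d3:8  d4:8  d5:8  d6:8  d7:3  d8:0  d9:0 → peak 8
Best is D@1, peak 8.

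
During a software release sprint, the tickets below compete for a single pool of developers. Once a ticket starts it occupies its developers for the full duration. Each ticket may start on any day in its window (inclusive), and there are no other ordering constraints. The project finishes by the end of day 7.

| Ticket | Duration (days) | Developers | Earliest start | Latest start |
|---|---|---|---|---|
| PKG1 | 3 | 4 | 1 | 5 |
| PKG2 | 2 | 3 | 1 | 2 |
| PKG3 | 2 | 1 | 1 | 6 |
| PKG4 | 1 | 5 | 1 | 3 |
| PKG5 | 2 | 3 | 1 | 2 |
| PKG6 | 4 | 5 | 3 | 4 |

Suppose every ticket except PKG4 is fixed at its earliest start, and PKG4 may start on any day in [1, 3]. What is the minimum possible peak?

14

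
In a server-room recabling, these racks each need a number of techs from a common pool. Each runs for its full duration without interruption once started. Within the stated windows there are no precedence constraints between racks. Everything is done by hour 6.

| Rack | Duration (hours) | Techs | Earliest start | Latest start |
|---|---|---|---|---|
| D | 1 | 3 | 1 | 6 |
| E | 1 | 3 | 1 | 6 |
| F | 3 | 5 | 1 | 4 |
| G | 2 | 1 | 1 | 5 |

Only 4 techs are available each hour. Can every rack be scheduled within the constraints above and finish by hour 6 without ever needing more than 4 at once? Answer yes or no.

no

The minimum achievable peak is 5; 4 < 5, so no feasible schedule stays within the cap.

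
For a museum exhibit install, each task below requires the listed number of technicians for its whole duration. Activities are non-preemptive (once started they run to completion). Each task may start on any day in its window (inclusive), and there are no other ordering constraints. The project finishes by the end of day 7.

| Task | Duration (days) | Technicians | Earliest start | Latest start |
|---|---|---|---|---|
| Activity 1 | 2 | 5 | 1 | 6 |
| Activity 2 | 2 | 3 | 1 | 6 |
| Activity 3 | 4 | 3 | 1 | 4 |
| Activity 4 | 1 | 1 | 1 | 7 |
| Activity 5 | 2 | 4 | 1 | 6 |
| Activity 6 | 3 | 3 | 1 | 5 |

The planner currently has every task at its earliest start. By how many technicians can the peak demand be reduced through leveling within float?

Early-start peak: d1:19  d2:18  d3:6  d4:3  d5:0  d6:0  d7:0 ⇒ 19.
Leveled (Activity 1@1, Activity 2@1, Activity 3@3, Activity 4@3, Activity 5@3, Activity 6@5): d1:8  d2:8  d3:8  d4:7  d5:6  d6:6  d7:3 ⇒ 8.
Reduction 19 − 8 = 11.

11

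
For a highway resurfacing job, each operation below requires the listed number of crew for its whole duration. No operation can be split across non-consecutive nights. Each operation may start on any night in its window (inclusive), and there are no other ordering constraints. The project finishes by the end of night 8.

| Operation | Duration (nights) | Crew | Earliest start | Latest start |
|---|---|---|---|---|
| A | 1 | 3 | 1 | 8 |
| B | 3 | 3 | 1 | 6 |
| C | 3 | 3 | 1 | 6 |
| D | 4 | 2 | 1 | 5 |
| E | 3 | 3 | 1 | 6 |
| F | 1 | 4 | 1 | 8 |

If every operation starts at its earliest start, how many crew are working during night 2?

11

At early start, night 2 has: B, C, D, E.
Demand: 3 + 3 + 2 + 3 = 11.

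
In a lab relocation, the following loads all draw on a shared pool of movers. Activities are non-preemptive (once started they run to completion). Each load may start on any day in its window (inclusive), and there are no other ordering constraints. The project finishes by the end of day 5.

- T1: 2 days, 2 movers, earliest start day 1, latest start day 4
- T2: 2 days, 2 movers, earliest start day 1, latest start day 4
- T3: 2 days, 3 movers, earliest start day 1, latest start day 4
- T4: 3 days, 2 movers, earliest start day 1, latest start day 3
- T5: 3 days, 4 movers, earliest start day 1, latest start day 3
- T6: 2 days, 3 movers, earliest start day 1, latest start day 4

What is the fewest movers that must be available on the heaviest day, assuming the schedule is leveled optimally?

8

Early-start (T1@1, T2@1, T3@1, T4@1, T5@1, T6@1) gives peak 16: d1:16  d2:16  d3:6  d4:0  d5:0.
Shift T3→4, T4→3, T6→4.
Schedule T1@1, T2@1, T3@4, T4@3, T5@1, T6@4: d1:8  d2:8  d3:6  d4:8  d5:8 — peak 8.
Total mover-days = 38 over 5 days ⇒ peak ≥ ⌈38/5⌉ = 8, so 8 is optimal.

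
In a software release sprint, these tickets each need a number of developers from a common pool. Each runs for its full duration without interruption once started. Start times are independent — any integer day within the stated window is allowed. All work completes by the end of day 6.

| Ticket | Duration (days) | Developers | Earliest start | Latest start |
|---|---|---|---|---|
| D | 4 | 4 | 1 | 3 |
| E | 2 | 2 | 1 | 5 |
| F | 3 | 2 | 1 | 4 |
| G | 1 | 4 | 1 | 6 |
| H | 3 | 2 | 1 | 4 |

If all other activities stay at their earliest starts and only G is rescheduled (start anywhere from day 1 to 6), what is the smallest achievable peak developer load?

G@1: d1:14  d2:10  d3:8  d4:4  d5:0  d6:0 → peak 14
G@2: d1:10  d2:14  d3:8  d4:4  d5:0  d6:0 → peak 14
G@3: d1:10  d2:10  d3:12  d4:4  d5:0  d6:0 → peak 12
G@4: d1:10  d2:10  d3:8  d4:8  d5:0  d6:0 → peak 10
G@5: d1:10  d2:10  d3:8  d4:4  d5:4  d6:0 → peak 10
G@6: d1:10  d2:10  d3:8  d4:4  d5:0  d6:4 → peak 10
Best is G@4, peak 10.

10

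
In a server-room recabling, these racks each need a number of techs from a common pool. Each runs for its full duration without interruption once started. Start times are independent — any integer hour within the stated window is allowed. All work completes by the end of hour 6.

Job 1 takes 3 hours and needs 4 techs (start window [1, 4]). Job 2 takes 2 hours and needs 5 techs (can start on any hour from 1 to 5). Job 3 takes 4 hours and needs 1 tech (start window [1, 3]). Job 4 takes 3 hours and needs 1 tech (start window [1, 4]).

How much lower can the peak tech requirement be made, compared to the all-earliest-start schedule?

Early-start peak: h1:11  h2:11  h3:6  h4:1  h5:0  h6:0 ⇒ 11.
Leveled (Job 1@1, Job 2@4, Job 3@1, Job 4@1): h1:6  h2:6  h3:6  h4:6  h5:5  h6:0 ⇒ 6.
Reduction 11 − 6 = 5.

5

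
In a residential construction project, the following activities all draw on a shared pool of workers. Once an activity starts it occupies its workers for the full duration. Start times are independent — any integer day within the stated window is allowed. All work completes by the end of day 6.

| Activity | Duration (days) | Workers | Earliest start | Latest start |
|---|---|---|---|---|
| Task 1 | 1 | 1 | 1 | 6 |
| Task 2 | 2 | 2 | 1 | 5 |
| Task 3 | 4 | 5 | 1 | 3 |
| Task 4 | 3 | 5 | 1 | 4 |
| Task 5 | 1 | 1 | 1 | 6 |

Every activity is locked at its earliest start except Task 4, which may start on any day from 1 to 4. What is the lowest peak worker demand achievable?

Task 4@1: d1:14  d2:12  d3:10  d4:5  d5:0  d6:0 → peak 14
Task 4@2: d1:9  d2:12  d3:10  d4:10  d5:0  d6:0 → peak 12
Task 4@3: d1:9  d2:7  d3:10  d4:10  d5:5  d6:0 → peak 10
Task 4@4: d1:9  d2:7  d3:5  d4:10  d5:5  d6:5 → peak 10
Best is Task 4@3, peak 10.

10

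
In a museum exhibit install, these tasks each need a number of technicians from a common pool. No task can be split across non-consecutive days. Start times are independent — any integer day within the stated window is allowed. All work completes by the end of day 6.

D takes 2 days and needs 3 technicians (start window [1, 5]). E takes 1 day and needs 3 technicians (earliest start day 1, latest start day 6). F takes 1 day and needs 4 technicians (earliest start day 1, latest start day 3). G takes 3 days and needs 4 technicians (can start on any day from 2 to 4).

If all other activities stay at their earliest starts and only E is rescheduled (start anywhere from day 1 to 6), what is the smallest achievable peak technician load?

7

E@1: d1:10  d2:7  d3:4  d4:4  d5:0  d6:0 → peak 10
E@2: d1:7  d2:10  d3:4  d4:4  d5:0  d6:0 → peak 10
E@3: d1:7  d2:7  d3:7  d4:4  d5:0  d6:0 → peak 7
E@4: d1:7  d2:7  d3:4  d4:7  d5:0  d6:0 → peak 7
E@5: d1:7  d2:7  d3:4  d4:4  d5:3  d6:0 → peak 7
E@6: d1:7  d2:7  d3:4  d4:4  d5:0  d6:3 → peak 7
Best is E@3, peak 7.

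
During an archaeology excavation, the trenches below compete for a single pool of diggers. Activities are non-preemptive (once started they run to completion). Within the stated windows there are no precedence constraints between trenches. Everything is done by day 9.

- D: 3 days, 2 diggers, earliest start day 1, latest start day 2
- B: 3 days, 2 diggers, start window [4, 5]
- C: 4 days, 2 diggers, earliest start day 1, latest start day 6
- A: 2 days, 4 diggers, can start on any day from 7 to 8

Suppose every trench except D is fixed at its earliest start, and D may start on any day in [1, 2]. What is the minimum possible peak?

D@1: d1:4  d2:4  d3:4  d4:4  d5:2  d6:2  d7:4  d8:4  d9:0 → peak 4
D@2: d1:2  d2:4  d3:4  d4:6  d5:2  d6:2  d7:4  d8:4  d9:0 → peak 6
Best is D@1, peak 4.

4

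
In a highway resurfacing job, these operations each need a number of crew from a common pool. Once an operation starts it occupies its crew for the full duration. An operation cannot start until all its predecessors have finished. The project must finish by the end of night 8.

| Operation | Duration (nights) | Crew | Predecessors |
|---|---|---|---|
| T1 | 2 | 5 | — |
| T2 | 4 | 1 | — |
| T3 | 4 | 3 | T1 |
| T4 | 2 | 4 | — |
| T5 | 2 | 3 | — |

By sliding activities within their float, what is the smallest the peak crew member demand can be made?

6

Early-start (T1@1, T2@1, T3@3, T4@1, T5@1) gives peak 13: n1:13  n2:13  n3:4  n4:4  n5:3  n6:3  n7:0  n8:0.
Shift T4→7, T5→5.
Schedule T1@1, T2@1, T3@3, T4@7, T5@5: n1:6  n2:6  n3:4  n4:4  n5:6  n6:6  n7:4  n8:4 — peak 6.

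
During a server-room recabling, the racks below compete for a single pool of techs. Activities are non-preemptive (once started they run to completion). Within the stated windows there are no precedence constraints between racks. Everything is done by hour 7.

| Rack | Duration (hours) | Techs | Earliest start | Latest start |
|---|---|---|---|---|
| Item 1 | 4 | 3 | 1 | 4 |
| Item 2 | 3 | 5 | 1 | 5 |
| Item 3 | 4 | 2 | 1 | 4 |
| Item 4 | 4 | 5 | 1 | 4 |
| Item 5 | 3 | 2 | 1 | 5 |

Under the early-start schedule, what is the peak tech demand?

17

Early-start schedule: Item 1@1, Item 2@1, Item 3@1, Item 4@1, Item 5@1.
Load per hour: hour 1: 17, hour 2: 17, hour 3: 17, hour 4: 10, hour 5: 0, hour 6: 0, hour 7: 0.
Peak is 17.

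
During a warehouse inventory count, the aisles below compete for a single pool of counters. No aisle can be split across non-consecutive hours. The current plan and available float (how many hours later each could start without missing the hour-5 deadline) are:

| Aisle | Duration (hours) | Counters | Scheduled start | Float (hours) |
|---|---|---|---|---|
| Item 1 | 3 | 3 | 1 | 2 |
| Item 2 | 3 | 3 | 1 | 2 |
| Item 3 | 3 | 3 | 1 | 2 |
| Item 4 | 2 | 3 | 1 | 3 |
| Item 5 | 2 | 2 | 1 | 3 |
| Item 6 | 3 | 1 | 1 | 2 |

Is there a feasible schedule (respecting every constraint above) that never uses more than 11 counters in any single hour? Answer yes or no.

yes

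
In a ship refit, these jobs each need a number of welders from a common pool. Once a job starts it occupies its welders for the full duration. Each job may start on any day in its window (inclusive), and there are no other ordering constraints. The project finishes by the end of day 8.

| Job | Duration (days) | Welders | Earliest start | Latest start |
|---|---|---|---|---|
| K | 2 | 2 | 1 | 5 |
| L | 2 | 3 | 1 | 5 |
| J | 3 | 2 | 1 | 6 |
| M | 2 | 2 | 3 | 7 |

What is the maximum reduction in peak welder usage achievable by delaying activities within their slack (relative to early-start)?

3

Early-start peak: d1:7  d2:7  d3:4  d4:2  d5:0  d6:0  d7:0  d8:0 ⇒ 7.
Leveled (K@1, L@3, J@5, M@5): d1:2  d2:2  d3:3  d4:3  d5:4  d6:4  d7:2  d8:0 ⇒ 4.
Reduction 7 − 4 = 3.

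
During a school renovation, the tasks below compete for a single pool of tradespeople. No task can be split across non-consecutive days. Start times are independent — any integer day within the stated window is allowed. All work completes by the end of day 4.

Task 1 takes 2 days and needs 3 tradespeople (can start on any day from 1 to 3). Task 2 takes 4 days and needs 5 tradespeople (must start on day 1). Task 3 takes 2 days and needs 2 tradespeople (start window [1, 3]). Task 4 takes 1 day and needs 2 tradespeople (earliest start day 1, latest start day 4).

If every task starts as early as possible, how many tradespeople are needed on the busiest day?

Early-start schedule: Task 1@1, Task 2@1, Task 3@1, Task 4@1.
Load per day: day 1: 12, day 2: 10, day 3: 5, day 4: 5.
Peak is 12.

12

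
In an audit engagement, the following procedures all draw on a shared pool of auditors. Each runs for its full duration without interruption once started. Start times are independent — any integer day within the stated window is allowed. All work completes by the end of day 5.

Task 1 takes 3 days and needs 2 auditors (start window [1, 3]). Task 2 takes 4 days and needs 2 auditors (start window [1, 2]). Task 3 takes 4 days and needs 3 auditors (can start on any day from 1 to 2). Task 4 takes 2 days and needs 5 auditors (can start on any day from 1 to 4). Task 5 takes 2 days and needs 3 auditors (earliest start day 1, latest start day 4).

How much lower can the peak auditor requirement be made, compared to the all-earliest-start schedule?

5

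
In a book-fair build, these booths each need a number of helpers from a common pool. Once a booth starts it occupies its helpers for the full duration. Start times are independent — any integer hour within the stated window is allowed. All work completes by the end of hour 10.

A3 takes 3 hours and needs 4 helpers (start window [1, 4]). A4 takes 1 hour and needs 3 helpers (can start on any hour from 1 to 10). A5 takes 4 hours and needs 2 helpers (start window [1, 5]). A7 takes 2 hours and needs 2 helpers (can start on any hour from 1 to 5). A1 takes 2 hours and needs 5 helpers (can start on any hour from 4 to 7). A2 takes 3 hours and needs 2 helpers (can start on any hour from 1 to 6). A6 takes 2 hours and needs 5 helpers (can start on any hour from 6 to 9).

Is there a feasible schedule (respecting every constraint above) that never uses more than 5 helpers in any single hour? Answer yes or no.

no

Total helper-hours = 53; over 10 hours the average is 53/10 > 5, so some hour must exceed 5.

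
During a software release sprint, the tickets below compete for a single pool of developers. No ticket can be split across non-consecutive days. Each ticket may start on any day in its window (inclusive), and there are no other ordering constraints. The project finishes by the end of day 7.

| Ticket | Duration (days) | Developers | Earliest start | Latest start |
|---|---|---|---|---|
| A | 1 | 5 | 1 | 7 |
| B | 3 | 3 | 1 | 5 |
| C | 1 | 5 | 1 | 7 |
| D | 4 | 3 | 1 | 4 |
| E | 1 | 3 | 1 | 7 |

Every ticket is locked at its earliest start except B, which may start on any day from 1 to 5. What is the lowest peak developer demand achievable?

16

B@1: d1:19  d2:6  d3:6  d4:3  d5:0  d6:0  d7:0 → peak 19
B@2: d1:16  d2:6  d3:6  d4:6  d5:0  d6:0  d7:0 → peak 16
B@3: d1:16  d2:3  d3:6  d4:6  d5:3  d6:0  d7:0 → peak 16
B@4: d1:16  d2:3  d3:3  d4:6  d5:3  d6:3  d7:0 → peak 16
B@5: d1:16  d2:3  d3:3  d4:3  d5:3  d6:3  d7:3 → peak 16
Best is B@2, peak 16.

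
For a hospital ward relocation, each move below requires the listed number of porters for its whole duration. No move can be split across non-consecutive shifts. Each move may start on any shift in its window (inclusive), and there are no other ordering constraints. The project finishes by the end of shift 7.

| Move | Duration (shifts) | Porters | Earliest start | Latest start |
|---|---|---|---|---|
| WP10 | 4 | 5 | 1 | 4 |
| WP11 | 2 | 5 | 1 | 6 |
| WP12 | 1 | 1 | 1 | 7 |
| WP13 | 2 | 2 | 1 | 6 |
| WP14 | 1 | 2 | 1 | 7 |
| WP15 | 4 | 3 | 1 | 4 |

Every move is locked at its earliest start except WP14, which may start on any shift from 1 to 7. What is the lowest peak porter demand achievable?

WP14@1: s1:18  s2:15  s3:8  s4:8  s5:0  s6:0  s7:0 → peak 18
WP14@2: s1:16  s2:17  s3:8  s4:8  s5:0  s6:0  s7:0 → peak 17
WP14@3: s1:16  s2:15  s3:10  s4:8  s5:0  s6:0  s7:0 → peak 16
WP14@4: s1:16  s2:15  s3:8  s4:10  s5:0  s6:0  s7:0 → peak 16
WP14@5: s1:16  s2:15  s3:8  s4:8  s5:2  s6:0  s7:0 → peak 16
WP14@6: s1:16  s2:15  s3:8  s4:8  s5:0  s6:2  s7:0 → peak 16
WP14@7: s1:16  s2:15  s3:8  s4:8  s5:0  s6:0  s7:2 → peak 16
Best is WP14@3, peak 16.

16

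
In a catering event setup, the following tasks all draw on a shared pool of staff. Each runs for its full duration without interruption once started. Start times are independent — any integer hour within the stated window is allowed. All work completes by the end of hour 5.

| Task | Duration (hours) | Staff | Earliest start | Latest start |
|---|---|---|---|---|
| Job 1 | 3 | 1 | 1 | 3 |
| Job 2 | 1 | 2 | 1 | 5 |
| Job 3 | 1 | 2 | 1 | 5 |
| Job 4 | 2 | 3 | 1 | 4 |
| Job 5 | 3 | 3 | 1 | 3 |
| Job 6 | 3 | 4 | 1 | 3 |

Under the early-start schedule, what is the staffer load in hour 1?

15

At early start, hour 1 has: Job 1, Job 2, Job 3, Job 4, Job 5, Job 6.
Demand: 1 + 2 + 2 + 3 + 3 + 4 = 15.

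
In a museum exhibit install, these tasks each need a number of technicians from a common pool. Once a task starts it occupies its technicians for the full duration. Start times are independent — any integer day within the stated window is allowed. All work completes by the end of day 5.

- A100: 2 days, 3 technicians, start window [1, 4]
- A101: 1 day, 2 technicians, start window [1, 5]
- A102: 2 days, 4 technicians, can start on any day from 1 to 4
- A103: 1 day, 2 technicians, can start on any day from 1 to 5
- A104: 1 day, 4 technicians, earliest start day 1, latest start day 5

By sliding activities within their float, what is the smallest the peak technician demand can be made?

Early-start (A100@1, A101@1, A102@1, A103@1, A104@1) gives peak 15: d1:15  d2:7  d3:0  d4:0  d5:0.
Shift A102→3, A103→2, A104→5.
Schedule A100@1, A101@1, A102@3, A103@2, A104@5: d1:5  d2:5  d3:4  d4:4  d5:4 — peak 5.
Total technician-days = 22 over 5 days ⇒ peak ≥ ⌈22/5⌉ = 5, so 5 is optimal.

5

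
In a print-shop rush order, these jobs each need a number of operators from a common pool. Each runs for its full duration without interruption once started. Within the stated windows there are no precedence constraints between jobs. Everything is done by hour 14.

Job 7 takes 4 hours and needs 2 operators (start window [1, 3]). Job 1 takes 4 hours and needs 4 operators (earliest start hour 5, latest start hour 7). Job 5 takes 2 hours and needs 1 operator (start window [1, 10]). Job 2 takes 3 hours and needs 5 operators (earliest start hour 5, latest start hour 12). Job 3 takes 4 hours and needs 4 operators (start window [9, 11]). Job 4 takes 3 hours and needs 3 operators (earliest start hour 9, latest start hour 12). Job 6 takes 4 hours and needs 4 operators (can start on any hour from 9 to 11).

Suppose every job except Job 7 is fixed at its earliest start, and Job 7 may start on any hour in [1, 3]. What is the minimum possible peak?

11

Job 7@1: h1:3  h2:3  h3:2  h4:2  h5:9  h6:9  h7:9  h8:4  h9:11  h10:11  h11:11  h12:8  h13:0  h14:0 → peak 11
Job 7@2: h1:1  h2:3  h3:2  h4:2  h5:11  h6:9  h7:9  h8:4  h9:11  h10:11  h11:11  h12:8  h13:0  h14:0 → peak 11
Job 7@3: h1:1  h2:1  h3:2  h4:2  h5:11  h6:11  h7:9  h8:4  h9:11  h10:11  h11:11  h12:8  h13:0  h14:0 → peak 11
Best is Job 7@1, peak 11.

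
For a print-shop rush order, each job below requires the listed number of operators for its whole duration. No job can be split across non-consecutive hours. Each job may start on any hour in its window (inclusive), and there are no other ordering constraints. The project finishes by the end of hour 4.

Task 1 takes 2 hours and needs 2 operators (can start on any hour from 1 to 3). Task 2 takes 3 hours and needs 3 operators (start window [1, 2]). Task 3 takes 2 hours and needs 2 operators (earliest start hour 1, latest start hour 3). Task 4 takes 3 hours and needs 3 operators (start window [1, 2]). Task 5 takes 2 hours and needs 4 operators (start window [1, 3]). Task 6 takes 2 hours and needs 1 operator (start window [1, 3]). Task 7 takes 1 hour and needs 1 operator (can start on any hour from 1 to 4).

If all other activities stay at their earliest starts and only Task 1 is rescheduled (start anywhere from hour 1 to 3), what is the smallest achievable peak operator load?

14

Task 1@1: h1:16  h2:15  h3:6  h4:0 → peak 16
Task 1@2: h1:14  h2:15  h3:8  h4:0 → peak 15
Task 1@3: h1:14  h2:13  h3:8  h4:2 → peak 14
Best is Task 1@3, peak 14.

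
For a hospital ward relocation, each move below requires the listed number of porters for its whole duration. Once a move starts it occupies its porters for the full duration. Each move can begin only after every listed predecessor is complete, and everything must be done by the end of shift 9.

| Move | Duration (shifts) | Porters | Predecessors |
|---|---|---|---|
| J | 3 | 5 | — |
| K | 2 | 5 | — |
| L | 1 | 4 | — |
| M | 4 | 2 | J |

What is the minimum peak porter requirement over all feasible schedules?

Early-start (J@1, K@1, L@1, M@4) gives peak 14: s1:14  s2:10  s3:5  s4:2  s5:2  s6:2  s7:2  s8:0  s9:0.
Shift K→4, L→6, M→6.
Schedule J@1, K@4, L@6, M@6: s1:5  s2:5  s3:5  s4:5  s5:5  s6:6  s7:2  s8:2  s9:2 — peak 6.

6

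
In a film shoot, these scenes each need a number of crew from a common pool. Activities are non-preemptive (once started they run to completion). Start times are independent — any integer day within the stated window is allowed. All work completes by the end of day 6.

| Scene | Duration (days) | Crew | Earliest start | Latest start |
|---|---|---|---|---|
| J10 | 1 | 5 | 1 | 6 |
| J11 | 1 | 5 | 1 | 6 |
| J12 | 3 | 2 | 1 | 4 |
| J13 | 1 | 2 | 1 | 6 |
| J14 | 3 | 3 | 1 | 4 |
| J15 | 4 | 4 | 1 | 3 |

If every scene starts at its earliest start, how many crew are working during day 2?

At early start, day 2 has: J12, J14, J15.
Demand: 2 + 3 + 4 = 9.

9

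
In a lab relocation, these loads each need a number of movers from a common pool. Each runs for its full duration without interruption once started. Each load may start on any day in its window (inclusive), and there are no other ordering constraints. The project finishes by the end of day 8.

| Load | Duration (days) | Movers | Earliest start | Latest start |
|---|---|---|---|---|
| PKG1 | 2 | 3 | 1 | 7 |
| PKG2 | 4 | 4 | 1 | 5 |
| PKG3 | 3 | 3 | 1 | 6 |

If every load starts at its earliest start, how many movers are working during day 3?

At early start, day 3 has: PKG2, PKG3.
Demand: 4 + 3 = 7.

7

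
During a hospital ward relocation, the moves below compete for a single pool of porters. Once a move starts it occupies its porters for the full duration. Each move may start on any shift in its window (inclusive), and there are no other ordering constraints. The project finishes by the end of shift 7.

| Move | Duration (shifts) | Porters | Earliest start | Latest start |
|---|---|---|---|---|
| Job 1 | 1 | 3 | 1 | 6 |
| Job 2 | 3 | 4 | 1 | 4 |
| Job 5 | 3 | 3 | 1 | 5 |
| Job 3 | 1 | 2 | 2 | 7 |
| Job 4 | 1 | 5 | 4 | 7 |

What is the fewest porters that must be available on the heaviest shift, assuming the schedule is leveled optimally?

Early-start (Job 1@1, Job 2@1, Job 5@1, Job 3@2, Job 4@4) gives peak 10: s1:10  s2:9  s3:7  s4:5  s5:0  s6:0  s7:0.
Shift Job 2→4, Job 4→7.
Schedule Job 1@1, Job 2@4, Job 5@1, Job 3@2, Job 4@7: s1:6  s2:5  s3:3  s4:4  s5:4  s6:4  s7:5 — peak 6.

6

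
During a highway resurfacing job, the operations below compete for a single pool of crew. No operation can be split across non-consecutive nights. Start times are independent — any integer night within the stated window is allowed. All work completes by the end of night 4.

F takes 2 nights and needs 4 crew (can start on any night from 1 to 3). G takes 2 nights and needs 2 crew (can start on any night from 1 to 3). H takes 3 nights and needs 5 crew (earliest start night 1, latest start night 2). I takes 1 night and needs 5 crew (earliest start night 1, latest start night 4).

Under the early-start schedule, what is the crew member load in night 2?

At early start, night 2 has: F, G, H.
Demand: 4 + 2 + 5 = 11.

11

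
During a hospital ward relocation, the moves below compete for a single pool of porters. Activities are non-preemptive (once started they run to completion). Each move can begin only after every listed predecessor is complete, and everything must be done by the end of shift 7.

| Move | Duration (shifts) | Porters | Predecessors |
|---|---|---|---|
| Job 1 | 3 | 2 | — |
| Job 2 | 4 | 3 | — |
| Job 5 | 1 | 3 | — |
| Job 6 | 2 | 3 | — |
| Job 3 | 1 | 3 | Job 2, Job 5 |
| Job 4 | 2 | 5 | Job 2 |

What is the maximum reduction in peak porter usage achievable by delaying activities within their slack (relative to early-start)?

4

Early-start peak: s1:11  s2:8  s3:5  s4:3  s5:8  s6:5  s7:0 ⇒ 11.
Leveled (Job 1@4, Job 2@1, Job 5@1, Job 6@2, Job 3@5, Job 4@6): s1:6  s2:6  s3:6  s4:5  s5:5  s6:7  s7:5 ⇒ 7.
Reduction 11 − 7 = 4.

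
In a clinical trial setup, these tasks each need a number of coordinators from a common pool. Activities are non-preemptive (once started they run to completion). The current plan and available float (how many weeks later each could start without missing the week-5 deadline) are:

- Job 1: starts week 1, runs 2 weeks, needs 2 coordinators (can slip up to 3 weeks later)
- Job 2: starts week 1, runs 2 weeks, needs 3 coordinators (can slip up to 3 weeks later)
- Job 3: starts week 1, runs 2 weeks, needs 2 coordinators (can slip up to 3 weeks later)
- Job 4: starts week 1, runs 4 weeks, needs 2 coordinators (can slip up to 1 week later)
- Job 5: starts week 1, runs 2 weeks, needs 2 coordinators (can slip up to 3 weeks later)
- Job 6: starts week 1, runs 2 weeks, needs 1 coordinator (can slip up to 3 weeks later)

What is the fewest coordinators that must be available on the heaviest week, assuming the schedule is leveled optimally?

Early-start (Job 1@1, Job 2@1, Job 3@1, Job 4@1, Job 5@1, Job 6@1) gives peak 12: w1:12  w2:12  w3:2  w4:2  w5:0.
Shift Job 3→3, Job 5→3, Job 6→3.
Schedule Job 1@1, Job 2@1, Job 3@3, Job 4@1, Job 5@3, Job 6@3: w1:7  w2:7  w3:7  w4:7  w5:0 — peak 7.

7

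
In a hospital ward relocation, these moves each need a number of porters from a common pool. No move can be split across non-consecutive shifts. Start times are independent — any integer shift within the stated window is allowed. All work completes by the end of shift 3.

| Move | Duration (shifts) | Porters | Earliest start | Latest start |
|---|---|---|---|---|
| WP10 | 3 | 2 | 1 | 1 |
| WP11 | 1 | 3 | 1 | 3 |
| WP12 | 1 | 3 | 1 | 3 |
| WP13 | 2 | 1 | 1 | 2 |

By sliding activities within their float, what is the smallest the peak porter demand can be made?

6

Early-start (WP10@1, WP11@1, WP12@1, WP13@1) gives peak 9: s1:9  s2:3  s3:2.
Shift WP12→2.
Schedule WP10@1, WP11@1, WP12@2, WP13@1: s1:6  s2:6  s3:2 — peak 6.
No arrangement of the 18 feasible schedules does better.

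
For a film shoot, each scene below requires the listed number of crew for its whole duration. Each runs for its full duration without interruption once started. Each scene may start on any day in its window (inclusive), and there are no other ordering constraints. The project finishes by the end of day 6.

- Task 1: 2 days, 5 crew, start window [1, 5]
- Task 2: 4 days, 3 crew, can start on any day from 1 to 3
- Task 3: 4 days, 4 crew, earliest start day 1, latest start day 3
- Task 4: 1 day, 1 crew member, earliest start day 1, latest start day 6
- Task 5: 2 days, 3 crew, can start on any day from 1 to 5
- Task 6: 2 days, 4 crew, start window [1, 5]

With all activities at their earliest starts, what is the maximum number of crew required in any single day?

20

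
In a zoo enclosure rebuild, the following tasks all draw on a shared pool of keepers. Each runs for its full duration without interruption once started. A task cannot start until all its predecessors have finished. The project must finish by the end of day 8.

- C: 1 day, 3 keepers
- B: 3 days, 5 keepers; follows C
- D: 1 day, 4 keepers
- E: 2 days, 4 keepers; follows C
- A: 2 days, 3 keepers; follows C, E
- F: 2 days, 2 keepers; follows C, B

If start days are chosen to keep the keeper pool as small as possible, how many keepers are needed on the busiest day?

Early-start (C@1, B@2, D@1, E@2, A@4, F@5) gives peak 9: d1:7  d2:9  d3:9  d4:8  d5:5  d6:2  d7:0  d8:0.
Shift E→5, A→7.
Schedule C@1, B@2, D@1, E@5, A@7, F@5: d1:7  d2:5  d3:5  d4:5  d5:6  d6:6  d7:3  d8:3 — peak 7.

7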